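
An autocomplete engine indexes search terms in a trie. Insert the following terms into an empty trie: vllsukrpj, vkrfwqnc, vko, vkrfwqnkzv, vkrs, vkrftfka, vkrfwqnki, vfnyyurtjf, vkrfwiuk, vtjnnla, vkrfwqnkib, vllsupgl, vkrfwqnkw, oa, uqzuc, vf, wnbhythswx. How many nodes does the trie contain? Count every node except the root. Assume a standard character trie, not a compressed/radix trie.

Trace insertions, counting only characters that open a new branch:
  "vllsukrpj" → 9 new (v, l, l, s, u, k, r, p, j)
  "vkrfwqnc" → prefix "v" already present; 7 new (k, r, f, w, q, n, c)
  "vko" → prefix "vk" already present; 1 new (o)
  "vkrfwqnkzv" → prefix "vkrfwqn" already present; 3 new (k, z, v)
  "vkrs" → prefix "vkr" already present; 1 new (s)
  "vkrftfka" → prefix "vkrf" already present; 4 new (t, f, k, a)
  "vkrfwqnki" → prefix "vkrfwqnk" already present; 1 new (i)
  "vfnyyurtjf" → prefix "v" already present; 9 new (f, n, y, y, u, r, t, j, f)
  "vkrfwiuk" → prefix "vkrfw" already present; 3 new (i, u, k)
  "vtjnnla" → prefix "v" already present; 6 new (t, j, n, n, l, a)
  "vkrfwqnkib" → prefix "vkrfwqnki" already present; 1 new (b)
  "vllsupgl" → prefix "vllsu" already present; 3 new (p, g, l)
  "vkrfwqnkw" → prefix "vkrfwqnk" already present; 1 new (w)
  "oa" → 2 new (o, a)
  "uqzuc" → 5 new (u, q, z, u, c)
  "vf" → prefix "vf" already present; 0 new (none)
  "wnbhythswx" → 10 new (w, n, b, h, y, t, h, s, w, x)
Total nodes = 9 + 7 + 1 + 3 + 1 + 4 + 1 + 9 + 3 + 6 + 1 + 3 + 1 + 2 + 5 + 0 + 10 = 66

66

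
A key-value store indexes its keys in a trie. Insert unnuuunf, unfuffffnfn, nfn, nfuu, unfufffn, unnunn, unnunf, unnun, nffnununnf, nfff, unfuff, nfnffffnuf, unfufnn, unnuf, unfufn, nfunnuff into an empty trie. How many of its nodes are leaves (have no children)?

A leaf is a node with no children — equivalently, the end of a word that is not a proper prefix of any other stored word.
Those words: "nfff", "nffnununnf", "nfnffffnuf", "nfunnuff", "nfuu", "unfuffffnfn", "unfufffn", "unfufnn", "unnuf", "unnunf", "unnunn", "unnuuunf"
Leaf count: 12

12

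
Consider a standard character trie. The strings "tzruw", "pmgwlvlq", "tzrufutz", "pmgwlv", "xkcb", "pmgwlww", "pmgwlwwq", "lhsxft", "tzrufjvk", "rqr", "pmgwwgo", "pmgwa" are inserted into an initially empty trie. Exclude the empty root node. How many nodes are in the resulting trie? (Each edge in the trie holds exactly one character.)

Insert word by word; a character creates a node only if that edge doesn't already exist:
  "tzruw" → 5 new (t, z, r, u, w)
  "pmgwlvlq" → 8 new (p, m, g, w, l, v, l, q)
  "tzrufutz" → prefix "tzru" already present; 4 new (f, u, t, z)
  "pmgwlv" → prefix "pmgwlv" already present; 0 new (none)
  "xkcb" → 4 new (x, k, c, b)
  "pmgwlww" → prefix "pmgwl" already present; 2 new (w, w)
  "pmgwlwwq" → prefix "pmgwlww" already present; 1 new (q)
  "lhsxft" → 6 new (l, h, s, x, f, t)
  "tzrufjvk" → prefix "tzruf" already present; 3 new (j, v, k)
  "rqr" → 3 new (r, q, r)
  "pmgwwgo" → prefix "pmgw" already present; 3 new (w, g, o)
  "pmgwa" → prefix "pmgw" already present; 1 new (a)
Total nodes = 5 + 8 + 4 + 0 + 4 + 2 + 1 + 6 + 3 + 3 + 3 + 1 = 40

40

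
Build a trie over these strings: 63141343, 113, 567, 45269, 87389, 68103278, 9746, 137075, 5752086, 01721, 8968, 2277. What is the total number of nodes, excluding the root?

Trace insertions, counting only characters that open a new branch:
  "63141343" → 8 new (6, 3, 1, 4, 1, 3, 4, 3)
  "113" → 3 new (1, 1, 3)
  "567" → 3 new (5, 6, 7)
  "45269" → 5 new (4, 5, 2, 6, 9)
  "87389" → 5 new (8, 7, 3, 8, 9)
  "68103278" → prefix "6" already present; 7 new (8, 1, 0, 3, 2, 7, 8)
  "9746" → 4 new (9, 7, 4, 6)
  "137075" → prefix "1" already present; 5 new (3, 7, 0, 7, 5)
  "5752086" → prefix "5" already present; 6 new (7, 5, 2, 0, 8, 6)
  "01721" → 5 new (0, 1, 7, 2, 1)
  "8968" → prefix "8" already present; 3 new (9, 6, 8)
  "2277" → 4 new (2, 2, 7, 7)
Total nodes = 8 + 3 + 3 + 5 + 5 + 7 + 4 + 5 + 6 + 5 + 3 + 4 = 58

58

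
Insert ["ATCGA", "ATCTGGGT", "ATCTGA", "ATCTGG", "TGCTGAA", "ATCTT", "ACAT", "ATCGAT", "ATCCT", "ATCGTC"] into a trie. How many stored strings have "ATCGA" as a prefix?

Filter for entries beginning with "ATCGA":
Words under "ATCGA": ATCGA, ATCGAT
Count: 2

2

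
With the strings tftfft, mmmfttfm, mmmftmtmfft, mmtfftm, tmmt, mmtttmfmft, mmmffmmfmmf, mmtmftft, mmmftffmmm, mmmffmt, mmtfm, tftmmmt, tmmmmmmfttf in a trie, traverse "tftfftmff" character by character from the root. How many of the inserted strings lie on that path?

1

Walk "tftfftmff" from the root; an end-of-word marker is hit whenever a stored word is a prefix of "tftfftmff".
Prefixes of the query that are stored words: "tftfft"
Count: 1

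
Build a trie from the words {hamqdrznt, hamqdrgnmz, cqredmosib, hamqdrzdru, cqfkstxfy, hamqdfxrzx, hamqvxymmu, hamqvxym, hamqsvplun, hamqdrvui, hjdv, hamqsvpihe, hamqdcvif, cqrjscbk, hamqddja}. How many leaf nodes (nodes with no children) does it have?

A leaf is a node with no children — equivalently, the end of a word that is not a proper prefix of any other stored word.
Those words: "cqfkstxfy", "cqredmosib", "cqrjscbk", "hamqdcvif", "hamqddja", "hamqdfxrzx", "hamqdrgnmz", "hamqdrvui", "hamqdrzdru", "hamqdrznt", "hamqsvpihe", "hamqsvplun", "hamqvxymmu", "hjdv"
Leaf count: 14

14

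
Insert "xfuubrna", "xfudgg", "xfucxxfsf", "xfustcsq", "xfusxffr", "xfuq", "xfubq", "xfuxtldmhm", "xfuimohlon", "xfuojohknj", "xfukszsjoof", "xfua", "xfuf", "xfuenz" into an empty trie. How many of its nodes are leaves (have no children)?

A leaf is a node with no children — equivalently, the end of a word that is not a proper prefix of any other stored word.
Those words: "xfua", "xfubq", "xfucxxfsf", "xfudgg", "xfuenz", "xfuf", "xfuimohlon", "xfukszsjoof", "xfuojohknj", "xfuq", "xfustcsq", "xfusxffr", "xfuubrna", "xfuxtldmhm"
Leaf count: 14

14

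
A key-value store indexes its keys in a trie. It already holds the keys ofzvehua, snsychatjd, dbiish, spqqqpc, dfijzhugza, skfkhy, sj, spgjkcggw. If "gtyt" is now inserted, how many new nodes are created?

4

"gtyt" shares no prefix with any stored word, so all 4 characters open new nodes.
4 − 0 = 4 new nodes.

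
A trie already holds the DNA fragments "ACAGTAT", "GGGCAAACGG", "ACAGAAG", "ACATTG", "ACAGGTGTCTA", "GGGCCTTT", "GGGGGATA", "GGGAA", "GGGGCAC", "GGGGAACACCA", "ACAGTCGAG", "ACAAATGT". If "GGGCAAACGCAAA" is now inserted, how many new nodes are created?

"GGGCAAACG" is already a path in the trie; the remaining "CAAA" must be added.
New nodes needed: |"GGGCAAACGCAAA"| − 9 = 13 − 9 = 4.

4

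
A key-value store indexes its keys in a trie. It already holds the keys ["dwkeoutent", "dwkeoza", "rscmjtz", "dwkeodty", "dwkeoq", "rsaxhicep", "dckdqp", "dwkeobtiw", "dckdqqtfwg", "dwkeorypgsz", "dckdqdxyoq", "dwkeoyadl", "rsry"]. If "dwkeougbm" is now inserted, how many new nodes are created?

3

The longest prefix of "dwkeougbm" already in the trie is "dwkeou" (length 6).
So 9 − 6 = 3 new nodes.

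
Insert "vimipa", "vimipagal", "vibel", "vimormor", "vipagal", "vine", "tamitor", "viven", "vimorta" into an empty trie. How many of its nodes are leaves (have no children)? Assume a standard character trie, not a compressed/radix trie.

A leaf is a node with no children — equivalently, the end of a word that is not a proper prefix of any other stored word.
Those words: "tamitor", "vibel", "vimipagal", "vimormor", "vimorta", "vine", "vipagal", "viven"
Leaf count: 8

8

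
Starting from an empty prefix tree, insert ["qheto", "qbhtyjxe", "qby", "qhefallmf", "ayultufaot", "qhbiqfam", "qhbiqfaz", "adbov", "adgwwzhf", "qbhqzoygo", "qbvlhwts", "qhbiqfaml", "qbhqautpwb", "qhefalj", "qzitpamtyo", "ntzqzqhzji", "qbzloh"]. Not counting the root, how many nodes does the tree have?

Trace insertions, counting only characters that open a new branch:
  "qheto" → 5 new (q, h, e, t, o)
  "qbhtyjxe" → prefix "q" already present; 7 new (b, h, t, y, j, x, e)
  "qby" → prefix "qb" already present; 1 new (y)
  "qhefallmf" → prefix "qhe" already present; 6 new (f, a, l, l, m, f)
  "ayultufaot" → 10 new (a, y, u, l, t, u, f, a, o, t)
  "qhbiqfam" → prefix "qh" already present; 6 new (b, i, q, f, a, m)
  "qhbiqfaz" → prefix "qhbiqfa" already present; 1 new (z)
  "adbov" → prefix "a" already present; 4 new (d, b, o, v)
  "adgwwzhf" → prefix "ad" already present; 6 new (g, w, w, z, h, f)
  "qbhqzoygo" → prefix "qbh" already present; 6 new (q, z, o, y, g, o)
  "qbvlhwts" → prefix "qb" already present; 6 new (v, l, h, w, t, s)
  "qhbiqfaml" → prefix "qhbiqfam" already present; 1 new (l)
  "qbhqautpwb" → prefix "qbhq" already present; 6 new (a, u, t, p, w, b)
  "qhefalj" → prefix "qhefal" already present; 1 new (j)
  "qzitpamtyo" → prefix "q" already present; 9 new (z, i, t, p, a, m, t, y, o)
  "ntzqzqhzji" → 10 new (n, t, z, q, z, q, h, z, j, i)
  "qbzloh" → prefix "qb" already present; 4 new (z, l, o, h)
Total nodes = 5 + 7 + 1 + 6 + 10 + 6 + 1 + 4 + 6 + 6 + 6 + 1 + 6 + 1 + 9 + 10 + 4 = 89

89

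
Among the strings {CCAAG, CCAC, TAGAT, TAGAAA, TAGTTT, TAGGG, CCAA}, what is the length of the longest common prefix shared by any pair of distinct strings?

4

Look for the deepest trie node that still has at least two words in its subtree.
e.g. "CCAA" and "CCAAG" share the prefix "CCAA" of length 4; no pair shares a longer one.
Longest shared-prefix length: 4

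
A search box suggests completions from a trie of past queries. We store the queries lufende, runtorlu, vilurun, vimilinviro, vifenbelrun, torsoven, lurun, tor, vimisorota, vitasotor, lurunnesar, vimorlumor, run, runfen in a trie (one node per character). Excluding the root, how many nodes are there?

79

Count nodes per top-level branch (shared prefixes stored once):
  'l'-branch (lufende, lurun, lurunnesar): 15 nodes
  'r'-branch (run, runfen, runtorlu): 11 nodes
  't'-branch (tor, torsoven): 8 nodes
  'v'-branch (vifenbelrun, vilurun, vimilinviro, vimisorota, vimorlumor, vitasotor): 45 nodes
Sum: 79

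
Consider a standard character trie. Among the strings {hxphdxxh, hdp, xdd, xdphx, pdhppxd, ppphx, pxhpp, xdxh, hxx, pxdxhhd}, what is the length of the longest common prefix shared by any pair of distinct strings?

2

Look for the deepest trie node that still has at least two words in its subtree.
e.g. "hxphdxxh" and "hxx" share the prefix "hx" of length 2; no pair shares a longer one.
Longest shared-prefix length: 2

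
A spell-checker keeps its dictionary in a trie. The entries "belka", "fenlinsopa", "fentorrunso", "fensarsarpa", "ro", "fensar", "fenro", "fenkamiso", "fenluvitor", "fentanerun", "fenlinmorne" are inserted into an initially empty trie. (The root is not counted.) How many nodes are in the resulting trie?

Count nodes per top-level branch (shared prefixes stored once):
  'b'-branch (belka): 5 nodes
  'f'-branch (fenkamiso, fenlinmorne, fenlinsopa, fenluvitor, fenro, fensar, fensarsarpa, fentanerun, fentorrunso): 51 nodes
  'r'-branch (ro): 2 nodes
Sum: 58

58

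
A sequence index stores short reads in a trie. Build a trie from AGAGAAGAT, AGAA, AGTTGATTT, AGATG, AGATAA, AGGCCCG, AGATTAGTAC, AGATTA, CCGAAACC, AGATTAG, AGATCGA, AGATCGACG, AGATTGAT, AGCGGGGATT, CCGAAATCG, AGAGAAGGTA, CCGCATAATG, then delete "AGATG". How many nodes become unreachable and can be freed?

1

Walk "AGATG" from the leaf back toward the root, removing each node that no remaining word uses.
The suffix "G" (1 node) is used only by "AGATG"; the node for "AGAT" still has the child "A", so pruning stops there.
Nodes removed: 1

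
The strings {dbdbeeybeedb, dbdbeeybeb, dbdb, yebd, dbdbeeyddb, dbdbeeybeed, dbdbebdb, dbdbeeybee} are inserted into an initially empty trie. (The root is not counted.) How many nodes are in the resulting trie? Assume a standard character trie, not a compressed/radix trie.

23

Trie structure (* marks end of a word):
(root)
├─ d
│  └─ b
│     └─ d
│        └─ b *
│           └─ e
│              ├─ b
│              │  └─ d
│              │     └─ b *
│              └─ e
│                 └─ y
│                    ├─ b
│                    │  └─ e
│                    │     ├─ b *
│                    │     └─ e *
│                    │        └─ d *
│                    │           └─ b *
│                    └─ d
│                       └─ d
│                          └─ b *
└─ y
   └─ e
      └─ b
         └─ d *
Counting every labelled node above: 23.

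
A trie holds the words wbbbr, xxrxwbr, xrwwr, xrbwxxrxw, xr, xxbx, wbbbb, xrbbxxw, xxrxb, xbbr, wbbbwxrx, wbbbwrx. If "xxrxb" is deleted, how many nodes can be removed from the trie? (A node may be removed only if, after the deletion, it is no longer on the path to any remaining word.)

1

After clearing the end-marker at "xxrxb", prune upward until reaching a node still needed by another word.
The suffix "b" (1 node) is used only by "xxrxb"; the node for "xxrx" still has the child "w", so pruning stops there.
Nodes removed: 1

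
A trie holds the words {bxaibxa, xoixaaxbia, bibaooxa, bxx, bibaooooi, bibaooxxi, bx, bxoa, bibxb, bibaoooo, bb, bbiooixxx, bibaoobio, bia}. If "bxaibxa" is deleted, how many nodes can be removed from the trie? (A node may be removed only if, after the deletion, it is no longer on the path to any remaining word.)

5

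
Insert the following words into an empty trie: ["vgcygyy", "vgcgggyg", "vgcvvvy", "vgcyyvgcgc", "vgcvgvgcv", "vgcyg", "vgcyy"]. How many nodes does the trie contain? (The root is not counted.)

27

Trie structure (* marks end of a word):
(root)
└─ v
   └─ g
      └─ c
         ├─ g
         │  └─ g
         │     └─ g
         │        └─ y
         │           └─ g *
         ├─ v
         │  ├─ g
         │  │  └─ v
         │  │     └─ g
         │  │        └─ c
         │  │           └─ v *
         │  └─ v
         │     └─ v
         │        └─ y *
         └─ y
            ├─ g *
            │  └─ y
            │     └─ y *
            └─ y *
               └─ v
                  └─ g
                     └─ c
                        └─ g
                           └─ c *
Counting every labelled node above: 27.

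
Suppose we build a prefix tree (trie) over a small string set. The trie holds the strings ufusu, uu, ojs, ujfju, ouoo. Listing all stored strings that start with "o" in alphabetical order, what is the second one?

ouoo

Words with prefix "o", in lexicographic order: "ojs", "ouoo"
Position 2: ouoo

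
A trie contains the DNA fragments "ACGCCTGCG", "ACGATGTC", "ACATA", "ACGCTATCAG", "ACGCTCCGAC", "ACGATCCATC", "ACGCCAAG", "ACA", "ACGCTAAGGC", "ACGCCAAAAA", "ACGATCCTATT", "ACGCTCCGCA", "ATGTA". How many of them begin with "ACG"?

10

Walk to "ACG"; the words in its subtree are exactly those with that prefix.
Matches: "ACGATCCATC", "ACGATCCTATT", "ACGATGTC", "ACGCCAAAAA", "ACGCCAAG", "ACGCCTGCG", "ACGCTAAGGC", "ACGCTATCAG", "ACGCTCCGAC", "ACGCTCCGCA"
Count: 10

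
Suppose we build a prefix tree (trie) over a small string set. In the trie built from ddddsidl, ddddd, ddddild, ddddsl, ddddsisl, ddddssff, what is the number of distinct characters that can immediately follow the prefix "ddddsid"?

Walk "ddddsid" from the root, arriving at one node.
Distinct next characters after "ddddsid": l.
That node has 1 child edge.

1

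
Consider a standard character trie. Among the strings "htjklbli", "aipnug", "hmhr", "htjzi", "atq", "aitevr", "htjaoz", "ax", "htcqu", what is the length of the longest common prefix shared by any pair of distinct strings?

The deepest shared node is where two words last agree before diverging.
e.g. "htjaoz" and "htjklbli" share the prefix "htj" of length 3; no pair shares a longer one.
Longest shared-prefix length: 3

3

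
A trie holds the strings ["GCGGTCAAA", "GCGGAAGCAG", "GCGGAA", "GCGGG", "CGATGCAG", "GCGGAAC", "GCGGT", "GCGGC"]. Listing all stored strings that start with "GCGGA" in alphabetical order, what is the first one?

DFS of the "GCGGA" subtree visits, in order: "GCGGAA", "GCGGAAC", "GCGGAAGCAG"
Position 1: GCGGAA

GCGGAA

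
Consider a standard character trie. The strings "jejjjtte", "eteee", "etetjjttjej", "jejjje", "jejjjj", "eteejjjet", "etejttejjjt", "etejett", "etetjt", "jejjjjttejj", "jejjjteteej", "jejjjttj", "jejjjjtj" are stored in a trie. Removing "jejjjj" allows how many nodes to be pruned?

0

A node on "jejjjj"'s path can go only if nothing else ends at it or branches off below it.
Every node on "jejjjj" is still needed (e.g. by "jejjjjttejj"), so nothing is freed.
Nodes removed: 0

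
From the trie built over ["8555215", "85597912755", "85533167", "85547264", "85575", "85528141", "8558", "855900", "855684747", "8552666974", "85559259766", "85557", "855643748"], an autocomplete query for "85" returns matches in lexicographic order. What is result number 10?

DFS of the "85" subtree visits, in order: "8552666974", "85528141", "85533167", "85547264", "8555215", "85557", "85559259766", "855643748", "855684747", "85575", "8558", "855900", "85597912755"
Position 10: 85575

85575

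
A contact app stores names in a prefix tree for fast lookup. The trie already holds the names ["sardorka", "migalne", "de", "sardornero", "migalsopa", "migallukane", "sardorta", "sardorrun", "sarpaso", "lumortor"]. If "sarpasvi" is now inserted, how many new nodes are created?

Walking "sarpasvi" from the root, the first 6 characters ("sarpas") follow existing edges; "v" is the first miss.
New nodes needed: |"sarpasvi"| − 6 = 8 − 6 = 2.

2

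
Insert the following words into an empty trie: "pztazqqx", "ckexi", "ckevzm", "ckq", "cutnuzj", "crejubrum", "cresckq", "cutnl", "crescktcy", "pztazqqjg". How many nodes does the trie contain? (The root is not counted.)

For each word, the new-node count is its length minus the longest prefix already in the trie:
  "pztazqqx" → 8 new (p, z, t, a, z, q, q, x)
  "ckexi" → 5 new (c, k, e, x, i)
  "ckevzm" → prefix "cke" already present; 3 new (v, z, m)
  "ckq" → prefix "ck" already present; 1 new (q)
  "cutnuzj" → prefix "c" already present; 6 new (u, t, n, u, z, j)
  "crejubrum" → prefix "c" already present; 8 new (r, e, j, u, b, r, u, m)
  "cresckq" → prefix "cre" already present; 4 new (s, c, k, q)
  "cutnl" → prefix "cutn" already present; 1 new (l)
  "crescktcy" → prefix "cresck" already present; 3 new (t, c, y)
  "pztazqqjg" → prefix "pztazqq" already present; 2 new (j, g)
Total nodes = 8 + 5 + 3 + 1 + 6 + 8 + 4 + 1 + 3 + 2 = 41

41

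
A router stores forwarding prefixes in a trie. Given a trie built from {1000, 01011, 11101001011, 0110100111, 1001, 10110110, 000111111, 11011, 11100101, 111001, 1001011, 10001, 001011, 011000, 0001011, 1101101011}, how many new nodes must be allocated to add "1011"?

Every character of "1011" already lies on an existing path (it is a prefix of some stored word).
No new nodes are needed: 0.

0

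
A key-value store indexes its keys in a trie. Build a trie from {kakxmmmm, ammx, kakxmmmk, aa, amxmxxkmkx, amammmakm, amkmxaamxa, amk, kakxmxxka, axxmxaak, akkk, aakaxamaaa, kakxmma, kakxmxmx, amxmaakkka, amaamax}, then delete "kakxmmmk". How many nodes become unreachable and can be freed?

1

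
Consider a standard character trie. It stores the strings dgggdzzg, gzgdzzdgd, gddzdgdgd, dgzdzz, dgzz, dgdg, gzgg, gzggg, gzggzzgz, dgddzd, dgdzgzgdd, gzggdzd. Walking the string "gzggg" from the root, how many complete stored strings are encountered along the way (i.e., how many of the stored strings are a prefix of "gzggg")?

2

Traverse "gzggg" character by character; count nodes along the way that are marked as word ends.
Prefixes of the query that are stored words: "gzgg", "gzggg"
Count: 2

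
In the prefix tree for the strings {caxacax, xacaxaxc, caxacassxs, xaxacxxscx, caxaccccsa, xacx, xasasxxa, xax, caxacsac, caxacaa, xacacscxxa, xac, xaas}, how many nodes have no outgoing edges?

Leaves are exactly the stored words that no other stored word extends.
Those words: "caxacaa", "caxacassxs", "caxacax", "caxaccccsa", "caxacsac", "xaas", "xacacscxxa", "xacaxaxc", "xacx", "xasasxxa", "xaxacxxscx"
Leaf count: 11

11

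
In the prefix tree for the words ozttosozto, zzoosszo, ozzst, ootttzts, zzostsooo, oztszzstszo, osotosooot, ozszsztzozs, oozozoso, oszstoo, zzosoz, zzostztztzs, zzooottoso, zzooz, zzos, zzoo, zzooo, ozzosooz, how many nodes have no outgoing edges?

Leaves are exactly the stored words that no other stored word extends.
Those words: "ootttzts", "oozozoso", "osotosooot", "oszstoo", "ozszsztzozs", "oztszzstszo", "ozttosozto", "ozzosooz", "ozzst", "zzooottoso", "zzoosszo", "zzooz", "zzosoz", "zzostsooo", "zzostztztzs"
Leaf count: 15

15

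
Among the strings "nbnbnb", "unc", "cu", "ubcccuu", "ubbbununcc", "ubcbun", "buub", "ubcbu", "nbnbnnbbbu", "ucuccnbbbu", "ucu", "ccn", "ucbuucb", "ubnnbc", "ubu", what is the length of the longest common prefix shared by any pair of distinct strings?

5

The deepest shared node is where two words last agree before diverging.
e.g. "nbnbnb" and "nbnbnnbbbu" share the prefix "nbnbn" of length 5; no pair shares a longer one.
Longest shared-prefix length: 5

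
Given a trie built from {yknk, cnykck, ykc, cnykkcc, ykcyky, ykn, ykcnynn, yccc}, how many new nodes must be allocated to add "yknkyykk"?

4

The longest prefix of "yknkyykk" already in the trie is "yknk" (length 4).
So 8 − 4 = 4 new nodes.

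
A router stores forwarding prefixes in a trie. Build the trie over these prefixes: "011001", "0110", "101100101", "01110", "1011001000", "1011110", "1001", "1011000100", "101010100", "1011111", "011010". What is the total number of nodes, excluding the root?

37

Trace insertions, counting only characters that open a new branch:
  "011001" → 6 new (0, 1, 1, 0, 0, 1)
  "0110" → prefix "0110" already present; 0 new (none)
  "101100101" → 9 new (1, 0, 1, 1, 0, 0, 1, 0, 1)
  "01110" → prefix "011" already present; 2 new (1, 0)
  "1011001000" → prefix "10110010" already present; 2 new (0, 0)
  "1011110" → prefix "1011" already present; 3 new (1, 1, 0)
  "1001" → prefix "10" already present; 2 new (0, 1)
  "1011000100" → prefix "101100" already present; 4 new (0, 1, 0, 0)
  "101010100" → prefix "101" already present; 6 new (0, 1, 0, 1, 0, 0)
  "1011111" → prefix "101111" already present; 1 new (1)
  "011010" → prefix "0110" already present; 2 new (1, 0)
Total nodes = 6 + 0 + 9 + 2 + 2 + 3 + 2 + 4 + 6 + 1 + 2 = 37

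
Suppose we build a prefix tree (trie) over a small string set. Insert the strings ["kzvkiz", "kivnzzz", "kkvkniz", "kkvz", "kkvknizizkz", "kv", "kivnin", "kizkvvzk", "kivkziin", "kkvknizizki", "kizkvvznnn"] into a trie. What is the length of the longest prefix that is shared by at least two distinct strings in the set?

10

The deepest shared node is where two words last agree before diverging.
"kkvknizizki" and "kkvknizizkz" agree on "kkvknizizk" (10 characters) before diverging; nothing deeper is shared.
Longest shared-prefix length: 10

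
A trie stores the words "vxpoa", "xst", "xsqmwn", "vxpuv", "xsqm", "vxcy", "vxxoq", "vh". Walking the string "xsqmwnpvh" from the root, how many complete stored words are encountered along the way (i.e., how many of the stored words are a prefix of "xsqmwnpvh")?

2

Check each prefix of "xsqmwnpvh" against the stored set — each match is an end-marker on the path.
Prefixes of the query that are stored words: "xsqm", "xsqmwn"
Count: 2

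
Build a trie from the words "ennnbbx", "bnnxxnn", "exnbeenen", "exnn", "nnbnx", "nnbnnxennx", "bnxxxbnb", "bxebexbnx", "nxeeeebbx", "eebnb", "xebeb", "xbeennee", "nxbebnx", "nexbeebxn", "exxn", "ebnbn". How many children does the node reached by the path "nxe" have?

Follow the path "nxe" to its node, then look at its outgoing edges.
Characters that immediately follow "nxe" among the stored strings: {e}.
That node has 1 child edge.

1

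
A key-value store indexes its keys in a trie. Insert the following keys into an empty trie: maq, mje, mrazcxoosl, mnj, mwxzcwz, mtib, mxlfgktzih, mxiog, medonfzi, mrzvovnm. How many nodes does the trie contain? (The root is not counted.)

Insert word by word; a character creates a node only if that edge doesn't already exist:
  "maq" → 3 new (m, a, q)
  "mje" → prefix "m" already present; 2 new (j, e)
  "mrazcxoosl" → prefix "m" already present; 9 new (r, a, z, c, x, o, o, s, l)
  "mnj" → prefix "m" already present; 2 new (n, j)
  "mwxzcwz" → prefix "m" already present; 6 new (w, x, z, c, w, z)
  "mtib" → prefix "m" already present; 3 new (t, i, b)
  "mxlfgktzih" → prefix "m" already present; 9 new (x, l, f, g, k, t, z, i, h)
  "mxiog" → prefix "mx" already present; 3 new (i, o, g)
  "medonfzi" → prefix "m" already present; 7 new (e, d, o, n, f, z, i)
  "mrzvovnm" → prefix "mr" already present; 6 new (z, v, o, v, n, m)
Total nodes = 3 + 2 + 9 + 2 + 6 + 3 + 9 + 3 + 7 + 6 = 50

50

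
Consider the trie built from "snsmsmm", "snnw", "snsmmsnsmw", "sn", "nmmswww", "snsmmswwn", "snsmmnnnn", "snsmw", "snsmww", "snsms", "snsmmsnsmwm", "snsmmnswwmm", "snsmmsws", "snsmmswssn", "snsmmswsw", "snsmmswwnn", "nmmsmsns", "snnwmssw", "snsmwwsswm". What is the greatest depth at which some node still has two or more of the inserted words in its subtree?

10

The deepest shared node is where two words last agree before diverging.
e.g. "snsmmsnsmw" and "snsmmsnsmwm" share the prefix "snsmmsnsmw" of length 10; no pair shares a longer one.
Longest shared-prefix length: 10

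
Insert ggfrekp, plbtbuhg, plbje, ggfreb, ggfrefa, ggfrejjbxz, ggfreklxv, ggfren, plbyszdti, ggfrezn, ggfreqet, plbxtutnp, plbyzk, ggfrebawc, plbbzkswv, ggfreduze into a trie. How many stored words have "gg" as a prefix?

Walk to "gg"; the words in its subtree are exactly those with that prefix.
Matches: "ggfreb", "ggfrebawc", "ggfreduze", "ggfrefa", "ggfrejjbxz", "ggfreklxv", "ggfrekp", "ggfren", "ggfreqet", "ggfrezn"
Count: 10

10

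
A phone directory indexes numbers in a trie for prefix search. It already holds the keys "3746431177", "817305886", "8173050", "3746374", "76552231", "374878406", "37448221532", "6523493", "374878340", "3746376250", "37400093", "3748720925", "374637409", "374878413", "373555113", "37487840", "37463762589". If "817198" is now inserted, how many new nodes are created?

Walking "817198" from the root, the first 3 characters ("817") follow existing edges; "1" is the first miss.
So 6 − 3 = 3 new nodes.

3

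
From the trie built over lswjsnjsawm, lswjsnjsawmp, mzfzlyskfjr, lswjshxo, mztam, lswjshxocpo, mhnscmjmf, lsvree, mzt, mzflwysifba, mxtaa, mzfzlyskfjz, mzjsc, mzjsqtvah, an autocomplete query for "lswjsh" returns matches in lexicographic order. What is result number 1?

lswjshxo

Filter for "lswjsh…" and sort: "lswjshxo", "lswjshxocpo"
The 1st is lswjshxo.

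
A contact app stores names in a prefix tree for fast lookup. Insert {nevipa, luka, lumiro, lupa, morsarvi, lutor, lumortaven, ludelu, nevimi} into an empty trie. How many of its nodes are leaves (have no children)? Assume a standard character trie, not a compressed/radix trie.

9

A leaf is a node with no children — equivalently, the end of a word that is not a proper prefix of any other stored word.
Those words: "ludelu", "luka", "lumiro", "lumortaven", "lupa", "lutor", "morsarvi", "nevimi", "nevipa"
Leaf count: 9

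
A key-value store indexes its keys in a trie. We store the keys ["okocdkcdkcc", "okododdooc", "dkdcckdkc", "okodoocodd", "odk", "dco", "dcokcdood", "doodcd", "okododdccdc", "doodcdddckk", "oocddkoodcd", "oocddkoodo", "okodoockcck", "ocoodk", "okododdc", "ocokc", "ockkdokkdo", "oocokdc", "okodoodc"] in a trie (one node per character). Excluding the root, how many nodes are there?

Trace insertions, counting only characters that open a new branch:
  "okocdkcdkcc" → 11 new (o, k, o, c, d, k, c, d, k, c, c)
  "okododdooc" → prefix "oko" already present; 7 new (d, o, d, d, o, o, c)
  "dkdcckdkc" → 9 new (d, k, d, c, c, k, d, k, c)
  "okodoocodd" → prefix "okodo" already present; 5 new (o, c, o, d, d)
  "odk" → prefix "o" already present; 2 new (d, k)
  "dco" → prefix "d" already present; 2 new (c, o)
  "dcokcdood" → prefix "dco" already present; 6 new (k, c, d, o, o, d)
  "doodcd" → prefix "d" already present; 5 new (o, o, d, c, d)
  "okododdccdc" → prefix "okododd" already present; 4 new (c, c, d, c)
  "doodcdddckk" → prefix "doodcd" already present; 5 new (d, d, c, k, k)
  "oocddkoodcd" → prefix "o" already present; 10 new (o, c, d, d, k, o, o, d, c, d)
  "oocddkoodo" → prefix "oocddkood" already present; 1 new (o)
  "okodoockcck" → prefix "okodooc" already present; 4 new (k, c, c, k)
  "ocoodk" → prefix "o" already present; 5 new (c, o, o, d, k)
  "okododdc" → prefix "okododdc" already present; 0 new (none)
  "ocokc" → prefix "oco" already present; 2 new (k, c)
  "ockkdokkdo" → prefix "oc" already present; 8 new (k, k, d, o, k, k, d, o)
  "oocokdc" → prefix "ooc" already present; 4 new (o, k, d, c)
  "okodoodc" → prefix "okodoo" already present; 2 new (d, c)
Total nodes = 11 + 7 + 9 + 5 + 2 + 2 + 6 + 5 + 4 + 5 + 10 + 1 + 4 + 5 + 0 + 2 + 8 + 4 + 2 = 92

92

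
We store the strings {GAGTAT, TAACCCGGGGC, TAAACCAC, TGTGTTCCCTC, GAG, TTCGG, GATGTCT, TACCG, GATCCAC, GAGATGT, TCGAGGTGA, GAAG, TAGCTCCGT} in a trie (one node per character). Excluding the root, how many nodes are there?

69

For each word, the new-node count is its length minus the longest prefix already in the trie:
  "GAGTAT" → 6 new (G, A, G, T, A, T)
  "TAACCCGGGGC" → 11 new (T, A, A, C, C, C, G, G, G, G, C)
  "TAAACCAC" → prefix "TAA" already present; 5 new (A, C, C, A, C)
  "TGTGTTCCCTC" → prefix "T" already present; 10 new (G, T, G, T, T, C, C, C, T, C)
  "GAG" → prefix "GAG" already present; 0 new (none)
  "TTCGG" → prefix "T" already present; 4 new (T, C, G, G)
  "GATGTCT" → prefix "GA" already present; 5 new (T, G, T, C, T)
  "TACCG" → prefix "TA" already present; 3 new (C, C, G)
  "GATCCAC" → prefix "GAT" already present; 4 new (C, C, A, C)
  "GAGATGT" → prefix "GAG" already present; 4 new (A, T, G, T)
  "TCGAGGTGA" → prefix "T" already present; 8 new (C, G, A, G, G, T, G, A)
  "GAAG" → prefix "GA" already present; 2 new (A, G)
  "TAGCTCCGT" → prefix "TA" already present; 7 new (G, C, T, C, C, G, T)
Total nodes = 6 + 11 + 5 + 10 + 0 + 4 + 5 + 3 + 4 + 4 + 8 + 2 + 7 = 69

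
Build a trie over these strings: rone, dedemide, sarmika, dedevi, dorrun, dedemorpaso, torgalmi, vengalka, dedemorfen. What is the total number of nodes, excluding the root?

51

Trace insertions, counting only characters that open a new branch:
  "rone" → 4 new (r, o, n, e)
  "dedemide" → 8 new (d, e, d, e, m, i, d, e)
  "sarmika" → 7 new (s, a, r, m, i, k, a)
  "dedevi" → prefix "dede" already present; 2 new (v, i)
  "dorrun" → prefix "d" already present; 5 new (o, r, r, u, n)
  "dedemorpaso" → prefix "dedem" already present; 6 new (o, r, p, a, s, o)
  "torgalmi" → 8 new (t, o, r, g, a, l, m, i)
  "vengalka" → 8 new (v, e, n, g, a, l, k, a)
  "dedemorfen" → prefix "dedemor" already present; 3 new (f, e, n)
Total nodes = 4 + 8 + 7 + 2 + 5 + 6 + 8 + 8 + 3 = 51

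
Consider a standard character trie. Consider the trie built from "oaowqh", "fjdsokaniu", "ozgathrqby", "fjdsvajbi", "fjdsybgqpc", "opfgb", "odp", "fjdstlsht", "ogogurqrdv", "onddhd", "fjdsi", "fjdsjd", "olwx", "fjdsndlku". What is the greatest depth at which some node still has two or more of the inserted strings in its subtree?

4

Equivalently: take the maximum, over all pairs, of their longest common prefix length.
"fjdsi" and "fjdsjd" agree on "fjds" (4 characters) before diverging; nothing deeper is shared.
Longest shared-prefix length: 4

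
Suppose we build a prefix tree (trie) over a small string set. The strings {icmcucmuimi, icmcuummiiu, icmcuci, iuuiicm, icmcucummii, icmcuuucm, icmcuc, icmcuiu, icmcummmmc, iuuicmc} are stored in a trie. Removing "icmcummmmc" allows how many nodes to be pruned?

A node on "icmcummmmc"'s path can go only if nothing else ends at it or branches off below it.
The suffix "mmmmc" (5 nodes) is used only by "icmcummmmc"; the node for "icmcu" still has the child "c", so pruning stops there.
Nodes removed: 5

5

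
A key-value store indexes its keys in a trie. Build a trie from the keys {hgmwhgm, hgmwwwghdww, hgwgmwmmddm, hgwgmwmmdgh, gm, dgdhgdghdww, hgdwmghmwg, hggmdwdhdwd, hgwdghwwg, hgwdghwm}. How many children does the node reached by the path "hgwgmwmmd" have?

Follow the path "hgwgmwmmd" to its node, then look at its outgoing edges.
Characters that immediately follow "hgwgmwmmd" among the stored strings: {d, g}.
That node has 2 child edges.

2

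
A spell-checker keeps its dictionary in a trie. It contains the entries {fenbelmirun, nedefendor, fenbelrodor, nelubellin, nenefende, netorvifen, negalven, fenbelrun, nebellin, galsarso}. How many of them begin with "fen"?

3

Traverse to the node for "fen", then collect every word in that subtree.
Matches: "fenbelmirun", "fenbelrodor", "fenbelrun"
Count: 3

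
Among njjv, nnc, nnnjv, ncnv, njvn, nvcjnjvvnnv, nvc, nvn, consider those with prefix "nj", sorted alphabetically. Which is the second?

DFS of the "nj" subtree visits, in order: "njjv", "njvn"
The 2nd is njvn.

njvn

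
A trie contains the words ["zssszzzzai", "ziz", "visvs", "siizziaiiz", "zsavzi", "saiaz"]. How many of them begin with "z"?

Traverse to the node for "z", then collect every word in that subtree.
Words under "z": ziz, zsavzi, zssszzzzai
Count: 3

3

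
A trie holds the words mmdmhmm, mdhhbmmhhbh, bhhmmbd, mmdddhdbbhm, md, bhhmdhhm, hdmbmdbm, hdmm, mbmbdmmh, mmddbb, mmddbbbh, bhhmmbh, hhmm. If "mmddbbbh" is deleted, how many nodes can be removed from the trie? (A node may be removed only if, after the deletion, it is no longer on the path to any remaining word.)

2

A node on "mmddbbbh"'s path can go only if nothing else ends at it or branches off below it.
The suffix "bh" (2 nodes) is used only by "mmddbbbh"; "mmddbb" is itself a stored word, so pruning stops there.
Nodes removed: 2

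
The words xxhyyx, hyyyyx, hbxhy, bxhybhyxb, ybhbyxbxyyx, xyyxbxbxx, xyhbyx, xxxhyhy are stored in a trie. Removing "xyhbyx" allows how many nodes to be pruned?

A node on "xyhbyx"'s path can go only if nothing else ends at it or branches off below it.
The suffix "hbyx" (4 nodes) is used only by "xyhbyx"; the node for "xy" still has the child "y", so pruning stops there.
Nodes removed: 4

4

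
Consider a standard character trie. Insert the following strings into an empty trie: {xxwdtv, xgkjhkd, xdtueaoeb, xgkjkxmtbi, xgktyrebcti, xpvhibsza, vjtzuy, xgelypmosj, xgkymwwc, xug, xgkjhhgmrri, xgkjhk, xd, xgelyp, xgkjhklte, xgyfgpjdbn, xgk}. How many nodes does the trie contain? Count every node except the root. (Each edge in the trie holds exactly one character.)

Count nodes per top-level branch (shared prefixes stored once):
  'v'-branch (vjtzuy): 6 nodes
  'x'-branch (xd, xdtueaoeb, xgelyp, xgelypmosj, xgk, xgkjhhgmrri, xgkjhk, xgkjhkd, xgkjhklte, xgkjkxmtbi, xgktyrebcti, xgkymwwc, xgyfgpjdbn, xpvhibsza, xug, xxwdtv): 74 nodes
Sum: 80

80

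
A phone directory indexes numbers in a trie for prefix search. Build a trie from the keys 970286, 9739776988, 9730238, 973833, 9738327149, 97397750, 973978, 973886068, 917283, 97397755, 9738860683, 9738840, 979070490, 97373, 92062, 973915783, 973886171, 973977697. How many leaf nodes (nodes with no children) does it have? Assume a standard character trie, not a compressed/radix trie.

17

A leaf is a node with no children — equivalently, the end of a word that is not a proper prefix of any other stored word.
Those words: "917283", "92062", "970286", "9730238", "97373", "9738327149", "973833", "9738840", "9738860683", "973886171", "973915783", "97397750", "97397755", "973977697", "9739776988", "973978", "979070490"
Leaf count: 17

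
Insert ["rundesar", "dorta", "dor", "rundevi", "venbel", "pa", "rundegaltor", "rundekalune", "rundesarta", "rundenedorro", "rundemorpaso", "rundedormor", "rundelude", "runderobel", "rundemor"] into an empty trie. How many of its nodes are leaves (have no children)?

12

Leaves are exactly the stored words that no other stored word extends.
Those words: "dorta", "pa", "rundedormor", "rundegaltor", "rundekalune", "rundelude", "rundemorpaso", "rundenedorro", "runderobel", "rundesarta", "rundevi", "venbel"
Leaf count: 12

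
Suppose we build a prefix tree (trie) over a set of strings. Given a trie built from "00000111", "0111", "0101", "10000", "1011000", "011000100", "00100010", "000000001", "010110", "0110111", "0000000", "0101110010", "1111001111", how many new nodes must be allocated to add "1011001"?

The longest prefix of "1011001" already in the trie is "101100" (length 6).
Each of the 1 remaining characters creates one node.

1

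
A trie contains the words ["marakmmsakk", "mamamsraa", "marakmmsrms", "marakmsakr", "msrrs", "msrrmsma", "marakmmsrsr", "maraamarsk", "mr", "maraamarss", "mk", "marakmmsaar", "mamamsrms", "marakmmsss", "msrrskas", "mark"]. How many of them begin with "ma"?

11

Walk to "ma"; the words in its subtree are exactly those with that prefix.
Matches: "mamamsraa", "mamamsrms", "maraamarsk", "maraamarss", "marakmmsaar", "marakmmsakk", "marakmmsrms", "marakmmsrsr", "marakmmsss", "marakmsakr", "mark"
Count: 11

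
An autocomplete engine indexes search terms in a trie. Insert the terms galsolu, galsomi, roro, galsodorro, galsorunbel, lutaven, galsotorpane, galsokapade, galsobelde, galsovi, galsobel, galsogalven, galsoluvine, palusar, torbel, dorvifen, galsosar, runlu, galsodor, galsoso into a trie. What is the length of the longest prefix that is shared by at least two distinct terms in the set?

8

The deepest shared node is where two words last agree before diverging.
e.g. "galsobel" and "galsobelde" share the prefix "galsobel" of length 8; no pair shares a longer one.
Longest shared-prefix length: 8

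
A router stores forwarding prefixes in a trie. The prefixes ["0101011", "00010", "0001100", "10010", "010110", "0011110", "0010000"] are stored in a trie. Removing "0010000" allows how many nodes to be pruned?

4

After clearing the end-marker at "0010000", prune upward until reaching a node still needed by another word.
The suffix "0000" (4 nodes) is used only by "0010000"; the node for "001" still has the child "1", so pruning stops there.
Nodes removed: 4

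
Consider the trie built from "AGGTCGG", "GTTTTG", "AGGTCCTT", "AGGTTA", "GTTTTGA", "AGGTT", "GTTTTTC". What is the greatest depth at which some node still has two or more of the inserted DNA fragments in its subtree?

6

The deepest shared node is where two words last agree before diverging.
e.g. "GTTTTG" and "GTTTTGA" share the prefix "GTTTTG" of length 6; no pair shares a longer one.
Longest shared-prefix length: 6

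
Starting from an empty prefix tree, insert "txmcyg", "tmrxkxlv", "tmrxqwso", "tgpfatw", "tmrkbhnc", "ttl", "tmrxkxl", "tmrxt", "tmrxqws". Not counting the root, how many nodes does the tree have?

31

Count nodes per top-level branch (shared prefixes stored once):
  't'-branch (tgpfatw, tmrkbhnc, tmrxkxl, tmrxkxlv, tmrxqws, tmrxqwso, tmrxt, ttl, txmcyg): 31 nodes
Sum: 31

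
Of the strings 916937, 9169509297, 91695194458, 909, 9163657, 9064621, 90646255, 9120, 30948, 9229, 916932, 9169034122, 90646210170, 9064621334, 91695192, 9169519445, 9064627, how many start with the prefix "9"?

Walk to "9"; the words in its subtree are exactly those with that prefix.
Words under "9": 9064621, 90646210170, 9064621334, 90646255, 9064627, 909, 9120, 9163657, 9169034122, 916932, 916937, 9169509297, 91695192, 9169519445, 91695194458, 9229
Count: 16

16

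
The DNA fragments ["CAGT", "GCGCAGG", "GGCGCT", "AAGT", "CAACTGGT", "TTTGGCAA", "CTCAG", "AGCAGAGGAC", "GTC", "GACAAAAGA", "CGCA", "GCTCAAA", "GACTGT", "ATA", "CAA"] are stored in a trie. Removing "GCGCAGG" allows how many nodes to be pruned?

Walk "GCGCAGG" from the leaf back toward the root, removing each node that no remaining word uses.
The suffix "GCAGG" (5 nodes) is used only by "GCGCAGG"; the node for "GC" still has the child "T", so pruning stops there.
Nodes removed: 5

5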